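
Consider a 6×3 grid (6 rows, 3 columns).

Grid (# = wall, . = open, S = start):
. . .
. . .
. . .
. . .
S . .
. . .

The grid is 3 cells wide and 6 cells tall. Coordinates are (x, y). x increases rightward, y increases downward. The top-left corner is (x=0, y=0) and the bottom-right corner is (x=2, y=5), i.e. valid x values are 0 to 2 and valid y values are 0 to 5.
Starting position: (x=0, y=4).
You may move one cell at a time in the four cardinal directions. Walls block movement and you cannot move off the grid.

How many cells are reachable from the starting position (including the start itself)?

BFS flood-fill from (x=0, y=4):
  Distance 0: (x=0, y=4)
  Distance 1: (x=0, y=3), (x=1, y=4), (x=0, y=5)
  Distance 2: (x=0, y=2), (x=1, y=3), (x=2, y=4), (x=1, y=5)
  Distance 3: (x=0, y=1), (x=1, y=2), (x=2, y=3), (x=2, y=5)
  Distance 4: (x=0, y=0), (x=1, y=1), (x=2, y=2)
  Distance 5: (x=1, y=0), (x=2, y=1)
  Distance 6: (x=2, y=0)
Total reachable: 18 (grid has 18 open cells total)

Answer: Reachable cells: 18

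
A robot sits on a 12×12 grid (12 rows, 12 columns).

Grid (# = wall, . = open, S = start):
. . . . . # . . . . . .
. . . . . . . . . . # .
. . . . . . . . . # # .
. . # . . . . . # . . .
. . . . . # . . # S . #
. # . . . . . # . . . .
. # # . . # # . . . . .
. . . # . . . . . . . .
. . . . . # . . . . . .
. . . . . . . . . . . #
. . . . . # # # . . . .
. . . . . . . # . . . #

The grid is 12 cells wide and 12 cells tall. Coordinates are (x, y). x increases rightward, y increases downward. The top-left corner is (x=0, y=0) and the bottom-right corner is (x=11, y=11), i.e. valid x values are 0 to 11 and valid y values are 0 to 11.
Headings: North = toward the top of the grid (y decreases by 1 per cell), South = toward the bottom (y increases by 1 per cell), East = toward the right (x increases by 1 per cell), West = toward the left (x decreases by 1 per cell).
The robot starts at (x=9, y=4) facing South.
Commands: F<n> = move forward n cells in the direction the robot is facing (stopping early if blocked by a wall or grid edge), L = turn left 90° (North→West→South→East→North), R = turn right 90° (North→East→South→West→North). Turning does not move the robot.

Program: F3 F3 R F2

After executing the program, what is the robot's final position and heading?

Answer: Final position: (x=8, y=10), facing West

Derivation:
Start: (x=9, y=4), facing South
  F3: move forward 3, now at (x=9, y=7)
  F3: move forward 3, now at (x=9, y=10)
  R: turn right, now facing West
  F2: move forward 1/2 (blocked), now at (x=8, y=10)
Final: (x=8, y=10), facing West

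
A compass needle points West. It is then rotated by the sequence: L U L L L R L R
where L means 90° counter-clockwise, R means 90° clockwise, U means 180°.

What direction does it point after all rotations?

Answer: Final heading: South

Derivation:
Start: West
  L (left (90° counter-clockwise)) -> South
  U (U-turn (180°)) -> North
  L (left (90° counter-clockwise)) -> West
  L (left (90° counter-clockwise)) -> South
  L (left (90° counter-clockwise)) -> East
  R (right (90° clockwise)) -> South
  L (left (90° counter-clockwise)) -> East
  R (right (90° clockwise)) -> South
Final: South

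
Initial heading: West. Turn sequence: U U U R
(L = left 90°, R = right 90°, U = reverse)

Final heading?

Answer: Final heading: South

Derivation:
Start: West
  U (U-turn (180°)) -> East
  U (U-turn (180°)) -> West
  U (U-turn (180°)) -> East
  R (right (90° clockwise)) -> South
Final: South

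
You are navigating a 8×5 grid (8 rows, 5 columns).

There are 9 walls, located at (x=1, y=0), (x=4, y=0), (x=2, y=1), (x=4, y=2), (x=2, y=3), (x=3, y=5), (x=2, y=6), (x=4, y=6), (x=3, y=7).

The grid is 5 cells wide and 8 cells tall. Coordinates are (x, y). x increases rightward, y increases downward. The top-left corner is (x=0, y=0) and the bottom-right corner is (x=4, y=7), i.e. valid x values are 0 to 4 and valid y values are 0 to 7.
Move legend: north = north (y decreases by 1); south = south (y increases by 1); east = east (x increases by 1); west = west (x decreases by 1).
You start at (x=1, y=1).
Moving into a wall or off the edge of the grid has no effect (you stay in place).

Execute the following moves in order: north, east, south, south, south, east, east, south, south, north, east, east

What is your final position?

Answer: Final position: (x=4, y=3)

Derivation:
Start: (x=1, y=1)
  north (north): blocked, stay at (x=1, y=1)
  east (east): blocked, stay at (x=1, y=1)
  south (south): (x=1, y=1) -> (x=1, y=2)
  south (south): (x=1, y=2) -> (x=1, y=3)
  south (south): (x=1, y=3) -> (x=1, y=4)
  east (east): (x=1, y=4) -> (x=2, y=4)
  east (east): (x=2, y=4) -> (x=3, y=4)
  south (south): blocked, stay at (x=3, y=4)
  south (south): blocked, stay at (x=3, y=4)
  north (north): (x=3, y=4) -> (x=3, y=3)
  east (east): (x=3, y=3) -> (x=4, y=3)
  east (east): blocked, stay at (x=4, y=3)
Final: (x=4, y=3)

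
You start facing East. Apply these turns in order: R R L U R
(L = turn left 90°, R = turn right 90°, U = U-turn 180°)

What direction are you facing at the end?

Answer: Final heading: East

Derivation:
Start: East
  R (right (90° clockwise)) -> South
  R (right (90° clockwise)) -> West
  L (left (90° counter-clockwise)) -> South
  U (U-turn (180°)) -> North
  R (right (90° clockwise)) -> East
Final: East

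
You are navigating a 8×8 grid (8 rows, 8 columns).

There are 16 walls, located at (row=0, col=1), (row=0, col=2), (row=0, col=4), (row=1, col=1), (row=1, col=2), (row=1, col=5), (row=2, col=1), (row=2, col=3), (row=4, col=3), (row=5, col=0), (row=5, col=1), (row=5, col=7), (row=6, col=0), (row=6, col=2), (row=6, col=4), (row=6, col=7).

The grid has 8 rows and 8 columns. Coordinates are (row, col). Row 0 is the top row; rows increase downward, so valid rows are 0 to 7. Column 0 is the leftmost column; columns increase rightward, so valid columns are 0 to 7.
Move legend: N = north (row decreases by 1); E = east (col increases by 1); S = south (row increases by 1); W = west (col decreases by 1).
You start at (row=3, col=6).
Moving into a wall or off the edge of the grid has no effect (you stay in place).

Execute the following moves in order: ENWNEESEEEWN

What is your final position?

Start: (row=3, col=6)
  E (east): (row=3, col=6) -> (row=3, col=7)
  N (north): (row=3, col=7) -> (row=2, col=7)
  W (west): (row=2, col=7) -> (row=2, col=6)
  N (north): (row=2, col=6) -> (row=1, col=6)
  E (east): (row=1, col=6) -> (row=1, col=7)
  E (east): blocked, stay at (row=1, col=7)
  S (south): (row=1, col=7) -> (row=2, col=7)
  [×3]E (east): blocked, stay at (row=2, col=7)
  W (west): (row=2, col=7) -> (row=2, col=6)
  N (north): (row=2, col=6) -> (row=1, col=6)
Final: (row=1, col=6)

Answer: Final position: (row=1, col=6)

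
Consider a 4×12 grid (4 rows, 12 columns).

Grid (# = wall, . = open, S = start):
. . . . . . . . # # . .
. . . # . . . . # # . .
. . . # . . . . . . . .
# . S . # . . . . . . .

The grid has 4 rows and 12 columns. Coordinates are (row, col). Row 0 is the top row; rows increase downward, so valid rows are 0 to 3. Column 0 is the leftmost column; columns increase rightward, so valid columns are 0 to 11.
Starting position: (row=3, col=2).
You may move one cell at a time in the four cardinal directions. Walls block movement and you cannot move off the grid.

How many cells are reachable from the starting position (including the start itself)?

BFS flood-fill from (row=3, col=2):
  Distance 0: (row=3, col=2)
  Distance 1: (row=2, col=2), (row=3, col=1), (row=3, col=3)
  Distance 2: (row=1, col=2), (row=2, col=1)
  Distance 3: (row=0, col=2), (row=1, col=1), (row=2, col=0)
  Distance 4: (row=0, col=1), (row=0, col=3), (row=1, col=0)
  Distance 5: (row=0, col=0), (row=0, col=4)
  Distance 6: (row=0, col=5), (row=1, col=4)
  Distance 7: (row=0, col=6), (row=1, col=5), (row=2, col=4)
  Distance 8: (row=0, col=7), (row=1, col=6), (row=2, col=5)
  Distance 9: (row=1, col=7), (row=2, col=6), (row=3, col=5)
  Distance 10: (row=2, col=7), (row=3, col=6)
  Distance 11: (row=2, col=8), (row=3, col=7)
  Distance 12: (row=2, col=9), (row=3, col=8)
  Distance 13: (row=2, col=10), (row=3, col=9)
  Distance 14: (row=1, col=10), (row=2, col=11), (row=3, col=10)
  Distance 15: (row=0, col=10), (row=1, col=11), (row=3, col=11)
  Distance 16: (row=0, col=11)
Total reachable: 40 (grid has 40 open cells total)

Answer: Reachable cells: 40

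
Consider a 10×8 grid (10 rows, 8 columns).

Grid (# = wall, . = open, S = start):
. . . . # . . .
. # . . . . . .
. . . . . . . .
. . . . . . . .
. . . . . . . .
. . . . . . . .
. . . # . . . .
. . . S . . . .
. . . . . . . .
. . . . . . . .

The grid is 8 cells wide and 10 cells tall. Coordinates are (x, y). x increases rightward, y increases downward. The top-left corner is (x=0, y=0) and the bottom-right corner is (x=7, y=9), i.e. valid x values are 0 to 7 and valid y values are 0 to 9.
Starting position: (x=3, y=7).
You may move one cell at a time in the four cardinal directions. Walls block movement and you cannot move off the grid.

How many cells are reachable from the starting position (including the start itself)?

Answer: Reachable cells: 77

Derivation:
BFS flood-fill from (x=3, y=7):
  Distance 0: (x=3, y=7)
  Distance 1: (x=2, y=7), (x=4, y=7), (x=3, y=8)
  Distance 2: (x=2, y=6), (x=4, y=6), (x=1, y=7), (x=5, y=7), (x=2, y=8), (x=4, y=8), (x=3, y=9)
  Distance 3: (x=2, y=5), (x=4, y=5), (x=1, y=6), (x=5, y=6), (x=0, y=7), (x=6, y=7), (x=1, y=8), (x=5, y=8), (x=2, y=9), (x=4, y=9)
  Distance 4: (x=2, y=4), (x=4, y=4), (x=1, y=5), (x=3, y=5), (x=5, y=5), (x=0, y=6), (x=6, y=6), (x=7, y=7), (x=0, y=8), (x=6, y=8), (x=1, y=9), (x=5, y=9)
  Distance 5: (x=2, y=3), (x=4, y=3), (x=1, y=4), (x=3, y=4), (x=5, y=4), (x=0, y=5), (x=6, y=5), (x=7, y=6), (x=7, y=8), (x=0, y=9), (x=6, y=9)
  Distance 6: (x=2, y=2), (x=4, y=2), (x=1, y=3), (x=3, y=3), (x=5, y=3), (x=0, y=4), (x=6, y=4), (x=7, y=5), (x=7, y=9)
  Distance 7: (x=2, y=1), (x=4, y=1), (x=1, y=2), (x=3, y=2), (x=5, y=2), (x=0, y=3), (x=6, y=3), (x=7, y=4)
  Distance 8: (x=2, y=0), (x=3, y=1), (x=5, y=1), (x=0, y=2), (x=6, y=2), (x=7, y=3)
  Distance 9: (x=1, y=0), (x=3, y=0), (x=5, y=0), (x=0, y=1), (x=6, y=1), (x=7, y=2)
  Distance 10: (x=0, y=0), (x=6, y=0), (x=7, y=1)
  Distance 11: (x=7, y=0)
Total reachable: 77 (grid has 77 open cells total)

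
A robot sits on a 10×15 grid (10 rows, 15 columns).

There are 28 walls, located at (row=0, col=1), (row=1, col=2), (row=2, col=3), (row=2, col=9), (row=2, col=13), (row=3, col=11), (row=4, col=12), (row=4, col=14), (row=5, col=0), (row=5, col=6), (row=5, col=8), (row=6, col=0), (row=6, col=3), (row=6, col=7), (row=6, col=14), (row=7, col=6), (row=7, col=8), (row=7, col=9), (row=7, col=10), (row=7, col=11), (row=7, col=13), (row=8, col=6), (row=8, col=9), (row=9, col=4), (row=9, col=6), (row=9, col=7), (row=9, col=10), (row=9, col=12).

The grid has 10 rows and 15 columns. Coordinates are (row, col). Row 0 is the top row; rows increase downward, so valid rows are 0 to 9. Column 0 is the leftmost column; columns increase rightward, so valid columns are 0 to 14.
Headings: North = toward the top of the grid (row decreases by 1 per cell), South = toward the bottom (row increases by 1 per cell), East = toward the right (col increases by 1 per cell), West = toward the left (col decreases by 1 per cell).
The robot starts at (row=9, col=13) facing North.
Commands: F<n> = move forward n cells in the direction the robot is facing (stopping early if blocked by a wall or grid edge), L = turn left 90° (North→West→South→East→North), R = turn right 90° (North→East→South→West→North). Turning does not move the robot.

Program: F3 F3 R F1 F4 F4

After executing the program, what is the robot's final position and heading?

Start: (row=9, col=13), facing North
  F3: move forward 1/3 (blocked), now at (row=8, col=13)
  F3: move forward 0/3 (blocked), now at (row=8, col=13)
  R: turn right, now facing East
  F1: move forward 1, now at (row=8, col=14)
  F4: move forward 0/4 (blocked), now at (row=8, col=14)
  F4: move forward 0/4 (blocked), now at (row=8, col=14)
Final: (row=8, col=14), facing East

Answer: Final position: (row=8, col=14), facing East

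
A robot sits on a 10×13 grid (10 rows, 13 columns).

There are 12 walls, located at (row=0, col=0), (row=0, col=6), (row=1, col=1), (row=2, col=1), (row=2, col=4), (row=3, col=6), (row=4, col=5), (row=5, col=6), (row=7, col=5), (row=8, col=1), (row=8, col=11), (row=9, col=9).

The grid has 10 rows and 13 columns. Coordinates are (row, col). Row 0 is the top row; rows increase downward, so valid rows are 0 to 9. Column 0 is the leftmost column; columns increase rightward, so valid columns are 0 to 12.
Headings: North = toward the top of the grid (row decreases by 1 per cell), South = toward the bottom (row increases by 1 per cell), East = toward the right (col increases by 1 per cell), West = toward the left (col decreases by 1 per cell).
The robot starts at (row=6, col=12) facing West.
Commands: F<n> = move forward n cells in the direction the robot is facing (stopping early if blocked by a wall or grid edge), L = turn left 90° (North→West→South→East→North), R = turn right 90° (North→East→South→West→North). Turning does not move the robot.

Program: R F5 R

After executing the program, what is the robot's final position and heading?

Answer: Final position: (row=1, col=12), facing East

Derivation:
Start: (row=6, col=12), facing West
  R: turn right, now facing North
  F5: move forward 5, now at (row=1, col=12)
  R: turn right, now facing East
Final: (row=1, col=12), facing East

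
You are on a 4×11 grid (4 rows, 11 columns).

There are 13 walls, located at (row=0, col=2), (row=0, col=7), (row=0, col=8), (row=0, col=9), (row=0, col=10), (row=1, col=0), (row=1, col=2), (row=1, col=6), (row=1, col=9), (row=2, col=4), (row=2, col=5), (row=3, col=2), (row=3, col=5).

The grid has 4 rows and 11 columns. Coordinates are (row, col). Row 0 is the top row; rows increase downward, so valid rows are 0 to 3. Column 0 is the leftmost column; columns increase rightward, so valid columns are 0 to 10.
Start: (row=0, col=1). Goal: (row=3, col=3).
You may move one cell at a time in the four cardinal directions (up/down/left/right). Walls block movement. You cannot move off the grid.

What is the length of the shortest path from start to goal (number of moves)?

BFS from (row=0, col=1) until reaching (row=3, col=3):
  Distance 0: (row=0, col=1)
  Distance 1: (row=0, col=0), (row=1, col=1)
  Distance 2: (row=2, col=1)
  Distance 3: (row=2, col=0), (row=2, col=2), (row=3, col=1)
  Distance 4: (row=2, col=3), (row=3, col=0)
  Distance 5: (row=1, col=3), (row=3, col=3)  <- goal reached here
One shortest path (5 moves): (row=0, col=1) -> (row=1, col=1) -> (row=2, col=1) -> (row=2, col=2) -> (row=2, col=3) -> (row=3, col=3)

Answer: Shortest path length: 5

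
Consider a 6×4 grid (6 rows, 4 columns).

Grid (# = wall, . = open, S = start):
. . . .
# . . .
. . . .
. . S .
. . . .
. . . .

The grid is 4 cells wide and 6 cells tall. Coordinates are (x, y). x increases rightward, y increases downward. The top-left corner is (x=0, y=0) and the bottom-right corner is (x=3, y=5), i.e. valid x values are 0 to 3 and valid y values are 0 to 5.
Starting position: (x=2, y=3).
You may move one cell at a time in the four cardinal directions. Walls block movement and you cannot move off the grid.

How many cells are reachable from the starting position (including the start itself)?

Answer: Reachable cells: 23

Derivation:
BFS flood-fill from (x=2, y=3):
  Distance 0: (x=2, y=3)
  Distance 1: (x=2, y=2), (x=1, y=3), (x=3, y=3), (x=2, y=4)
  Distance 2: (x=2, y=1), (x=1, y=2), (x=3, y=2), (x=0, y=3), (x=1, y=4), (x=3, y=4), (x=2, y=5)
  Distance 3: (x=2, y=0), (x=1, y=1), (x=3, y=1), (x=0, y=2), (x=0, y=4), (x=1, y=5), (x=3, y=5)
  Distance 4: (x=1, y=0), (x=3, y=0), (x=0, y=5)
  Distance 5: (x=0, y=0)
Total reachable: 23 (grid has 23 open cells total)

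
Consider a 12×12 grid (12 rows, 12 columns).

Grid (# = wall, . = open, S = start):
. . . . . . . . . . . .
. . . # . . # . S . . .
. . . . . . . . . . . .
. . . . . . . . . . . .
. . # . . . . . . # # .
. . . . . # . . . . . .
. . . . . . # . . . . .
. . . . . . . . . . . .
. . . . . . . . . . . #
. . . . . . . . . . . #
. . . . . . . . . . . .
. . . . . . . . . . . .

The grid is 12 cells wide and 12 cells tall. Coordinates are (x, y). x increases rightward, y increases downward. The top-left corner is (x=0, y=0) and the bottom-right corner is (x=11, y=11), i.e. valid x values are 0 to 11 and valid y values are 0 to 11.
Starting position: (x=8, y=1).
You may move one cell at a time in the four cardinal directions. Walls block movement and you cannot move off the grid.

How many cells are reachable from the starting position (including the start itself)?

BFS flood-fill from (x=8, y=1):
  Distance 0: (x=8, y=1)
  Distance 1: (x=8, y=0), (x=7, y=1), (x=9, y=1), (x=8, y=2)
  Distance 2: (x=7, y=0), (x=9, y=0), (x=10, y=1), (x=7, y=2), (x=9, y=2), (x=8, y=3)
  Distance 3: (x=6, y=0), (x=10, y=0), (x=11, y=1), (x=6, y=2), (x=10, y=2), (x=7, y=3), (x=9, y=3), (x=8, y=4)
  Distance 4: (x=5, y=0), (x=11, y=0), (x=5, y=2), (x=11, y=2), (x=6, y=3), (x=10, y=3), (x=7, y=4), (x=8, y=5)
  Distance 5: (x=4, y=0), (x=5, y=1), (x=4, y=2), (x=5, y=3), (x=11, y=3), (x=6, y=4), (x=7, y=5), (x=9, y=5), (x=8, y=6)
  Distance 6: (x=3, y=0), (x=4, y=1), (x=3, y=2), (x=4, y=3), (x=5, y=4), (x=11, y=4), (x=6, y=5), (x=10, y=5), (x=7, y=6), (x=9, y=6), (x=8, y=7)
  Distance 7: (x=2, y=0), (x=2, y=2), (x=3, y=3), (x=4, y=4), (x=11, y=5), (x=10, y=6), (x=7, y=7), (x=9, y=7), (x=8, y=8)
  Distance 8: (x=1, y=0), (x=2, y=1), (x=1, y=2), (x=2, y=3), (x=3, y=4), (x=4, y=5), (x=11, y=6), (x=6, y=7), (x=10, y=7), (x=7, y=8), (x=9, y=8), (x=8, y=9)
  Distance 9: (x=0, y=0), (x=1, y=1), (x=0, y=2), (x=1, y=3), (x=3, y=5), (x=4, y=6), (x=5, y=7), (x=11, y=7), (x=6, y=8), (x=10, y=8), (x=7, y=9), (x=9, y=9), (x=8, y=10)
  Distance 10: (x=0, y=1), (x=0, y=3), (x=1, y=4), (x=2, y=5), (x=3, y=6), (x=5, y=6), (x=4, y=7), (x=5, y=8), (x=6, y=9), (x=10, y=9), (x=7, y=10), (x=9, y=10), (x=8, y=11)
  Distance 11: (x=0, y=4), (x=1, y=5), (x=2, y=6), (x=3, y=7), (x=4, y=8), (x=5, y=9), (x=6, y=10), (x=10, y=10), (x=7, y=11), (x=9, y=11)
  Distance 12: (x=0, y=5), (x=1, y=6), (x=2, y=7), (x=3, y=8), (x=4, y=9), (x=5, y=10), (x=11, y=10), (x=6, y=11), (x=10, y=11)
  Distance 13: (x=0, y=6), (x=1, y=7), (x=2, y=8), (x=3, y=9), (x=4, y=10), (x=5, y=11), (x=11, y=11)
  Distance 14: (x=0, y=7), (x=1, y=8), (x=2, y=9), (x=3, y=10), (x=4, y=11)
  Distance 15: (x=0, y=8), (x=1, y=9), (x=2, y=10), (x=3, y=11)
  Distance 16: (x=0, y=9), (x=1, y=10), (x=2, y=11)
  Distance 17: (x=0, y=10), (x=1, y=11)
  Distance 18: (x=0, y=11)
Total reachable: 135 (grid has 135 open cells total)

Answer: Reachable cells: 135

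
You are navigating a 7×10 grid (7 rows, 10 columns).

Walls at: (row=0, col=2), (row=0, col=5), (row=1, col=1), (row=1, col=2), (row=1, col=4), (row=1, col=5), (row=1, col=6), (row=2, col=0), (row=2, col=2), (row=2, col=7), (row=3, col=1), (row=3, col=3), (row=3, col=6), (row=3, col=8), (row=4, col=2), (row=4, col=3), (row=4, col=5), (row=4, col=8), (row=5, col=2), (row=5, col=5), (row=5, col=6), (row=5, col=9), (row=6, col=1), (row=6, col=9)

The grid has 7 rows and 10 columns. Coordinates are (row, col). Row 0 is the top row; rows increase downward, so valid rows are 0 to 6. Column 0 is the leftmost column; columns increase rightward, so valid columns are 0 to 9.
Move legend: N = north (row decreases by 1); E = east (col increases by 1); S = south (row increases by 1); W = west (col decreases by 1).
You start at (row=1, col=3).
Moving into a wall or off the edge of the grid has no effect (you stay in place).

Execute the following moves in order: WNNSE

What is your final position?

Start: (row=1, col=3)
  W (west): blocked, stay at (row=1, col=3)
  N (north): (row=1, col=3) -> (row=0, col=3)
  N (north): blocked, stay at (row=0, col=3)
  S (south): (row=0, col=3) -> (row=1, col=3)
  E (east): blocked, stay at (row=1, col=3)
Final: (row=1, col=3)

Answer: Final position: (row=1, col=3)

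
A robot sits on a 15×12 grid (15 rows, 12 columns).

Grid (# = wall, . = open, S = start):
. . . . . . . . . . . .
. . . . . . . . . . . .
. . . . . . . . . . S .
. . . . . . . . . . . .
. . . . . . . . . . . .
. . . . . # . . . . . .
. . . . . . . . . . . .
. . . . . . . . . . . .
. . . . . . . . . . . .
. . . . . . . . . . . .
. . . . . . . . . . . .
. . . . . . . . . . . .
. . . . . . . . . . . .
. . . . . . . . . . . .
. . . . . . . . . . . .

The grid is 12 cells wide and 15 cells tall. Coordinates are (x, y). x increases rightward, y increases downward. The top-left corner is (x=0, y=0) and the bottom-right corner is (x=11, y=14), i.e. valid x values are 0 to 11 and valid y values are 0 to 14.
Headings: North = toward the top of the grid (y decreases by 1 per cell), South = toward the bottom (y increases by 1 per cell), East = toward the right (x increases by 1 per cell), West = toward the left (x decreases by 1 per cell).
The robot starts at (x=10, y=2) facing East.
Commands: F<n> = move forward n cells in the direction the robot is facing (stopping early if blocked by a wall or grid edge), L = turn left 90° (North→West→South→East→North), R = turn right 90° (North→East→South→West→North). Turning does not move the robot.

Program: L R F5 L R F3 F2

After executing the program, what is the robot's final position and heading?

Answer: Final position: (x=11, y=2), facing East

Derivation:
Start: (x=10, y=2), facing East
  L: turn left, now facing North
  R: turn right, now facing East
  F5: move forward 1/5 (blocked), now at (x=11, y=2)
  L: turn left, now facing North
  R: turn right, now facing East
  F3: move forward 0/3 (blocked), now at (x=11, y=2)
  F2: move forward 0/2 (blocked), now at (x=11, y=2)
Final: (x=11, y=2), facing East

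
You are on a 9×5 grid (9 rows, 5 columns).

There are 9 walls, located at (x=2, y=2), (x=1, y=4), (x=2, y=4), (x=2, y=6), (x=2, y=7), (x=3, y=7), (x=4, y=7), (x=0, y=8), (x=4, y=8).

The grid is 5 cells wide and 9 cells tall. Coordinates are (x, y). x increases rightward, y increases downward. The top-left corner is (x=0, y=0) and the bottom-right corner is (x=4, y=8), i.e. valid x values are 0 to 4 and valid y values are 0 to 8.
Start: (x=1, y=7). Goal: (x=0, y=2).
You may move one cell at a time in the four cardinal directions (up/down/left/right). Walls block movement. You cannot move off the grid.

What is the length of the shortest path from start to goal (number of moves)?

BFS from (x=1, y=7) until reaching (x=0, y=2):
  Distance 0: (x=1, y=7)
  Distance 1: (x=1, y=6), (x=0, y=7), (x=1, y=8)
  Distance 2: (x=1, y=5), (x=0, y=6), (x=2, y=8)
  Distance 3: (x=0, y=5), (x=2, y=5), (x=3, y=8)
  Distance 4: (x=0, y=4), (x=3, y=5)
  Distance 5: (x=0, y=3), (x=3, y=4), (x=4, y=5), (x=3, y=6)
  Distance 6: (x=0, y=2), (x=1, y=3), (x=3, y=3), (x=4, y=4), (x=4, y=6)  <- goal reached here
One shortest path (6 moves): (x=1, y=7) -> (x=0, y=7) -> (x=0, y=6) -> (x=0, y=5) -> (x=0, y=4) -> (x=0, y=3) -> (x=0, y=2)

Answer: Shortest path length: 6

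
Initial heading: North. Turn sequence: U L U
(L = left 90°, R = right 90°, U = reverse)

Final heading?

Start: North
  U (U-turn (180°)) -> South
  L (left (90° counter-clockwise)) -> East
  U (U-turn (180°)) -> West
Final: West

Answer: Final heading: West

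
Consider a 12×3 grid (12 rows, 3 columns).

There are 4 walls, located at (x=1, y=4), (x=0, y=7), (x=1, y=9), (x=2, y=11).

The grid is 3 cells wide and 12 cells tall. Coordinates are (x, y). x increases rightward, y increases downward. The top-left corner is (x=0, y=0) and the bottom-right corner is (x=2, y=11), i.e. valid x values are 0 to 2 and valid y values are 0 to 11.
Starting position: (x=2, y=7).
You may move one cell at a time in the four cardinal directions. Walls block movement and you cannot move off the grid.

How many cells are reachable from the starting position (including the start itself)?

BFS flood-fill from (x=2, y=7):
  Distance 0: (x=2, y=7)
  Distance 1: (x=2, y=6), (x=1, y=7), (x=2, y=8)
  Distance 2: (x=2, y=5), (x=1, y=6), (x=1, y=8), (x=2, y=9)
  Distance 3: (x=2, y=4), (x=1, y=5), (x=0, y=6), (x=0, y=8), (x=2, y=10)
  Distance 4: (x=2, y=3), (x=0, y=5), (x=0, y=9), (x=1, y=10)
  Distance 5: (x=2, y=2), (x=1, y=3), (x=0, y=4), (x=0, y=10), (x=1, y=11)
  Distance 6: (x=2, y=1), (x=1, y=2), (x=0, y=3), (x=0, y=11)
  Distance 7: (x=2, y=0), (x=1, y=1), (x=0, y=2)
  Distance 8: (x=1, y=0), (x=0, y=1)
  Distance 9: (x=0, y=0)
Total reachable: 32 (grid has 32 open cells total)

Answer: Reachable cells: 32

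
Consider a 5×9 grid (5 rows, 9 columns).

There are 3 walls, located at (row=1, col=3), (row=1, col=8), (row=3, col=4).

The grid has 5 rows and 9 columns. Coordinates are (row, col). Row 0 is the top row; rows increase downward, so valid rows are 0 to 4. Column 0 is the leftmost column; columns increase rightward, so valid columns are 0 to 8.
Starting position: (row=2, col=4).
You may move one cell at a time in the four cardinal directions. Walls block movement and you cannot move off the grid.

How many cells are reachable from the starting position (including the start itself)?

Answer: Reachable cells: 42

Derivation:
BFS flood-fill from (row=2, col=4):
  Distance 0: (row=2, col=4)
  Distance 1: (row=1, col=4), (row=2, col=3), (row=2, col=5)
  Distance 2: (row=0, col=4), (row=1, col=5), (row=2, col=2), (row=2, col=6), (row=3, col=3), (row=3, col=5)
  Distance 3: (row=0, col=3), (row=0, col=5), (row=1, col=2), (row=1, col=6), (row=2, col=1), (row=2, col=7), (row=3, col=2), (row=3, col=6), (row=4, col=3), (row=4, col=5)
  Distance 4: (row=0, col=2), (row=0, col=6), (row=1, col=1), (row=1, col=7), (row=2, col=0), (row=2, col=8), (row=3, col=1), (row=3, col=7), (row=4, col=2), (row=4, col=4), (row=4, col=6)
  Distance 5: (row=0, col=1), (row=0, col=7), (row=1, col=0), (row=3, col=0), (row=3, col=8), (row=4, col=1), (row=4, col=7)
  Distance 6: (row=0, col=0), (row=0, col=8), (row=4, col=0), (row=4, col=8)
Total reachable: 42 (grid has 42 open cells total)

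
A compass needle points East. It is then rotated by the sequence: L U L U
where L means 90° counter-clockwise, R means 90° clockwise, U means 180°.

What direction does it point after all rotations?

Start: East
  L (left (90° counter-clockwise)) -> North
  U (U-turn (180°)) -> South
  L (left (90° counter-clockwise)) -> East
  U (U-turn (180°)) -> West
Final: West

Answer: Final heading: West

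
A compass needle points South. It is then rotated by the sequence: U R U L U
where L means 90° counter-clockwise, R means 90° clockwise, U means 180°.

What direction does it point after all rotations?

Start: South
  U (U-turn (180°)) -> North
  R (right (90° clockwise)) -> East
  U (U-turn (180°)) -> West
  L (left (90° counter-clockwise)) -> South
  U (U-turn (180°)) -> North
Final: North

Answer: Final heading: North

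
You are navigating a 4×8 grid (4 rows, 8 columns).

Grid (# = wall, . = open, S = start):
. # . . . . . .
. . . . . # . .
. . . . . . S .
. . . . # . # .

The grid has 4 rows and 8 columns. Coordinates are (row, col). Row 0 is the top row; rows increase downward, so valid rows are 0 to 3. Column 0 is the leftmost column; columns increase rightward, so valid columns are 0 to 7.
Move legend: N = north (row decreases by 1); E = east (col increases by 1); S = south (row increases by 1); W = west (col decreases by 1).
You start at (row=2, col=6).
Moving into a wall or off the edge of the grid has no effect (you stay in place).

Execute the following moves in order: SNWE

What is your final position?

Start: (row=2, col=6)
  S (south): blocked, stay at (row=2, col=6)
  N (north): (row=2, col=6) -> (row=1, col=6)
  W (west): blocked, stay at (row=1, col=6)
  E (east): (row=1, col=6) -> (row=1, col=7)
Final: (row=1, col=7)

Answer: Final position: (row=1, col=7)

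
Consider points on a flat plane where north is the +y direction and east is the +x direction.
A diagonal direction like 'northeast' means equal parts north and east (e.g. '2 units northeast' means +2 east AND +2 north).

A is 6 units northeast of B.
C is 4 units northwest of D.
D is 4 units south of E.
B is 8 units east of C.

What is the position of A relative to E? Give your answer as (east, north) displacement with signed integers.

Place E at the origin (east=0, north=0).
  D is 4 units south of E: delta (east=+0, north=-4); D at (east=0, north=-4).
  C is 4 units northwest of D: delta (east=-4, north=+4); C at (east=-4, north=0).
  B is 8 units east of C: delta (east=+8, north=+0); B at (east=4, north=0).
  A is 6 units northeast of B: delta (east=+6, north=+6); A at (east=10, north=6).
Therefore A relative to E: (east=10, north=6).

Answer: A is at (east=10, north=6) relative to E.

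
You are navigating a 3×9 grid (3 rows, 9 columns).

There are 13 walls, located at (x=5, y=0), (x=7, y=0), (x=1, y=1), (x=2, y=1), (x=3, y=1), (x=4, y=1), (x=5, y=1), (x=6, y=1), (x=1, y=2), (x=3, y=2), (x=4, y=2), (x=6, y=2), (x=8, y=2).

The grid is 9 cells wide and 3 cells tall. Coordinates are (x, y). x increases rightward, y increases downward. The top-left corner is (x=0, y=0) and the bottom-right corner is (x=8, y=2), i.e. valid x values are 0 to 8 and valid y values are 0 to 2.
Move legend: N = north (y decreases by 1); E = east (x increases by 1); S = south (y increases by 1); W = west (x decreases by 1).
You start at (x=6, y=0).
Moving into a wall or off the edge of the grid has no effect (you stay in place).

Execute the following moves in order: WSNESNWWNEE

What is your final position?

Answer: Final position: (x=6, y=0)

Derivation:
Start: (x=6, y=0)
  W (west): blocked, stay at (x=6, y=0)
  S (south): blocked, stay at (x=6, y=0)
  N (north): blocked, stay at (x=6, y=0)
  E (east): blocked, stay at (x=6, y=0)
  S (south): blocked, stay at (x=6, y=0)
  N (north): blocked, stay at (x=6, y=0)
  W (west): blocked, stay at (x=6, y=0)
  W (west): blocked, stay at (x=6, y=0)
  N (north): blocked, stay at (x=6, y=0)
  E (east): blocked, stay at (x=6, y=0)
  E (east): blocked, stay at (x=6, y=0)
Final: (x=6, y=0)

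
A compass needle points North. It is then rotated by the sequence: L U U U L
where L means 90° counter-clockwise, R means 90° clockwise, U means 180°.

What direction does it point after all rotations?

Start: North
  L (left (90° counter-clockwise)) -> West
  U (U-turn (180°)) -> East
  U (U-turn (180°)) -> West
  U (U-turn (180°)) -> East
  L (left (90° counter-clockwise)) -> North
Final: North

Answer: Final heading: North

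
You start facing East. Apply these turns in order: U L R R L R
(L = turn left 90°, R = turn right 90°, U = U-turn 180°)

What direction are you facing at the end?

Answer: Final heading: North

Derivation:
Start: East
  U (U-turn (180°)) -> West
  L (left (90° counter-clockwise)) -> South
  R (right (90° clockwise)) -> West
  R (right (90° clockwise)) -> North
  L (left (90° counter-clockwise)) -> West
  R (right (90° clockwise)) -> North
Final: North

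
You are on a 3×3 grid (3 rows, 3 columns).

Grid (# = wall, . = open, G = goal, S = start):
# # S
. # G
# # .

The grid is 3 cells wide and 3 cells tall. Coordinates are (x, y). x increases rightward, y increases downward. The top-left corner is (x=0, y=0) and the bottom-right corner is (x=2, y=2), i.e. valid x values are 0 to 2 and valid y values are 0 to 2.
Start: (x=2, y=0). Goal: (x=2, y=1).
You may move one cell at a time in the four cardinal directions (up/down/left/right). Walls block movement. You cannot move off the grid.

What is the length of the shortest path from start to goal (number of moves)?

Answer: Shortest path length: 1

Derivation:
BFS from (x=2, y=0) until reaching (x=2, y=1):
  Distance 0: (x=2, y=0)
  Distance 1: (x=2, y=1)  <- goal reached here
One shortest path (1 moves): (x=2, y=0) -> (x=2, y=1)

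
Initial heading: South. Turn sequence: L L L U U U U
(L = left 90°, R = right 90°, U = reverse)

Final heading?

Start: South
  L (left (90° counter-clockwise)) -> East
  L (left (90° counter-clockwise)) -> North
  L (left (90° counter-clockwise)) -> West
  U (U-turn (180°)) -> East
  U (U-turn (180°)) -> West
  U (U-turn (180°)) -> East
  U (U-turn (180°)) -> West
Final: West

Answer: Final heading: West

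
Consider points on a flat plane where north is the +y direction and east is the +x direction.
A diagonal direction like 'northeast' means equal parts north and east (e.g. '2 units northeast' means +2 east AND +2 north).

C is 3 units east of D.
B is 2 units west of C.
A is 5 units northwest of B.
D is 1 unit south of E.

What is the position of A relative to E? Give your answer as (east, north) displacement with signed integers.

Place E at the origin (east=0, north=0).
  D is 1 unit south of E: delta (east=+0, north=-1); D at (east=0, north=-1).
  C is 3 units east of D: delta (east=+3, north=+0); C at (east=3, north=-1).
  B is 2 units west of C: delta (east=-2, north=+0); B at (east=1, north=-1).
  A is 5 units northwest of B: delta (east=-5, north=+5); A at (east=-4, north=4).
Therefore A relative to E: (east=-4, north=4).

Answer: A is at (east=-4, north=4) relative to E.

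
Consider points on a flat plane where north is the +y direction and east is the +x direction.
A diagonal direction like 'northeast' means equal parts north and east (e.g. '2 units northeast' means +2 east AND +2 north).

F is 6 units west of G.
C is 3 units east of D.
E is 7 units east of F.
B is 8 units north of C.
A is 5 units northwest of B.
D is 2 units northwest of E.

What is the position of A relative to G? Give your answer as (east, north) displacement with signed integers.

Place G at the origin (east=0, north=0).
  F is 6 units west of G: delta (east=-6, north=+0); F at (east=-6, north=0).
  E is 7 units east of F: delta (east=+7, north=+0); E at (east=1, north=0).
  D is 2 units northwest of E: delta (east=-2, north=+2); D at (east=-1, north=2).
  C is 3 units east of D: delta (east=+3, north=+0); C at (east=2, north=2).
  B is 8 units north of C: delta (east=+0, north=+8); B at (east=2, north=10).
  A is 5 units northwest of B: delta (east=-5, north=+5); A at (east=-3, north=15).
Therefore A relative to G: (east=-3, north=15).

Answer: A is at (east=-3, north=15) relative to G.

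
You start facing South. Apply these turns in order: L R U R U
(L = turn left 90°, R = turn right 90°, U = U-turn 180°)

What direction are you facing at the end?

Start: South
  L (left (90° counter-clockwise)) -> East
  R (right (90° clockwise)) -> South
  U (U-turn (180°)) -> North
  R (right (90° clockwise)) -> East
  U (U-turn (180°)) -> West
Final: West

Answer: Final heading: West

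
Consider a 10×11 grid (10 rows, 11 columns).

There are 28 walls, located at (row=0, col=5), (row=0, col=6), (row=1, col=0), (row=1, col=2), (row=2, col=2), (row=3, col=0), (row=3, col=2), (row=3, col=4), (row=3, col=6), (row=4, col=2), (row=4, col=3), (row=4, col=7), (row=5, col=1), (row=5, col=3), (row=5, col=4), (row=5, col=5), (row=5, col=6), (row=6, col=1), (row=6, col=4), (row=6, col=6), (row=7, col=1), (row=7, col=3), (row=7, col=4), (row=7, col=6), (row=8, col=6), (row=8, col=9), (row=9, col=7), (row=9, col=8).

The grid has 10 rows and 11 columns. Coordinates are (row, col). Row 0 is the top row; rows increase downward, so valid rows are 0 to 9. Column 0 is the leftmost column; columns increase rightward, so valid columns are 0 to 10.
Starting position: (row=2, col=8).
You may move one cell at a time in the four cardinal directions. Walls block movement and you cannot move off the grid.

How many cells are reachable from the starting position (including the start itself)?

BFS flood-fill from (row=2, col=8):
  Distance 0: (row=2, col=8)
  Distance 1: (row=1, col=8), (row=2, col=7), (row=2, col=9), (row=3, col=8)
  Distance 2: (row=0, col=8), (row=1, col=7), (row=1, col=9), (row=2, col=6), (row=2, col=10), (row=3, col=7), (row=3, col=9), (row=4, col=8)
  Distance 3: (row=0, col=7), (row=0, col=9), (row=1, col=6), (row=1, col=10), (row=2, col=5), (row=3, col=10), (row=4, col=9), (row=5, col=8)
  Distance 4: (row=0, col=10), (row=1, col=5), (row=2, col=4), (row=3, col=5), (row=4, col=10), (row=5, col=7), (row=5, col=9), (row=6, col=8)
  Distance 5: (row=1, col=4), (row=2, col=3), (row=4, col=5), (row=5, col=10), (row=6, col=7), (row=6, col=9), (row=7, col=8)
  Distance 6: (row=0, col=4), (row=1, col=3), (row=3, col=3), (row=4, col=4), (row=4, col=6), (row=6, col=10), (row=7, col=7), (row=7, col=9), (row=8, col=8)
  Distance 7: (row=0, col=3), (row=7, col=10), (row=8, col=7)
  Distance 8: (row=0, col=2), (row=8, col=10)
  Distance 9: (row=0, col=1), (row=9, col=10)
  Distance 10: (row=0, col=0), (row=1, col=1), (row=9, col=9)
  Distance 11: (row=2, col=1)
  Distance 12: (row=2, col=0), (row=3, col=1)
  Distance 13: (row=4, col=1)
  Distance 14: (row=4, col=0)
  Distance 15: (row=5, col=0)
  Distance 16: (row=6, col=0)
  Distance 17: (row=7, col=0)
  Distance 18: (row=8, col=0)
  Distance 19: (row=8, col=1), (row=9, col=0)
  Distance 20: (row=8, col=2), (row=9, col=1)
  Distance 21: (row=7, col=2), (row=8, col=3), (row=9, col=2)
  Distance 22: (row=6, col=2), (row=8, col=4), (row=9, col=3)
  Distance 23: (row=5, col=2), (row=6, col=3), (row=8, col=5), (row=9, col=4)
  Distance 24: (row=7, col=5), (row=9, col=5)
  Distance 25: (row=6, col=5), (row=9, col=6)
Total reachable: 82 (grid has 82 open cells total)

Answer: Reachable cells: 82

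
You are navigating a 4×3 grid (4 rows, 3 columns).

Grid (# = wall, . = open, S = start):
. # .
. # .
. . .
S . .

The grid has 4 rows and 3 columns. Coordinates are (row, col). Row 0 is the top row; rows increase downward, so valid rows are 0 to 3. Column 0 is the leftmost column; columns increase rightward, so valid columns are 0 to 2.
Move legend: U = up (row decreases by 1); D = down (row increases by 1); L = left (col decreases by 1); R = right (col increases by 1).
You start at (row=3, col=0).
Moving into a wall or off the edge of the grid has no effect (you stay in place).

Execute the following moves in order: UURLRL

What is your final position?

Start: (row=3, col=0)
  U (up): (row=3, col=0) -> (row=2, col=0)
  U (up): (row=2, col=0) -> (row=1, col=0)
  R (right): blocked, stay at (row=1, col=0)
  L (left): blocked, stay at (row=1, col=0)
  R (right): blocked, stay at (row=1, col=0)
  L (left): blocked, stay at (row=1, col=0)
Final: (row=1, col=0)

Answer: Final position: (row=1, col=0)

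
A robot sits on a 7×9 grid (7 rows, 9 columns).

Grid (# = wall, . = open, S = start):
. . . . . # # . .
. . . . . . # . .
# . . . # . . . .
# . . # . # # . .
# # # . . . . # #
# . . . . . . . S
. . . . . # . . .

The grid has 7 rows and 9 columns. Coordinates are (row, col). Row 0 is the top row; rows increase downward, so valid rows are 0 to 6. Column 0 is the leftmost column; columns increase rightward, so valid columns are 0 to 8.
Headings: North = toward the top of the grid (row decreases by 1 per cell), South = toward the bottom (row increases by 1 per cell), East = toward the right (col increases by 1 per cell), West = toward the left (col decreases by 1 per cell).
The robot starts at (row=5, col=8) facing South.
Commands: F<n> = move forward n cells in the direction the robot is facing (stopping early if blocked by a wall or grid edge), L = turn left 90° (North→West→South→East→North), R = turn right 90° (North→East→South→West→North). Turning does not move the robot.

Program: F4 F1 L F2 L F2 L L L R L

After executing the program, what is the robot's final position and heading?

Answer: Final position: (row=5, col=8), facing East

Derivation:
Start: (row=5, col=8), facing South
  F4: move forward 1/4 (blocked), now at (row=6, col=8)
  F1: move forward 0/1 (blocked), now at (row=6, col=8)
  L: turn left, now facing East
  F2: move forward 0/2 (blocked), now at (row=6, col=8)
  L: turn left, now facing North
  F2: move forward 1/2 (blocked), now at (row=5, col=8)
  L: turn left, now facing West
  L: turn left, now facing South
  L: turn left, now facing East
  R: turn right, now facing South
  L: turn left, now facing East
Final: (row=5, col=8), facing East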